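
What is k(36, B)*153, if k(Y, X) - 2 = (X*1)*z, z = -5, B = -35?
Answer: 27081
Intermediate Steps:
k(Y, X) = 2 - 5*X (k(Y, X) = 2 + (X*1)*(-5) = 2 + X*(-5) = 2 - 5*X)
k(36, B)*153 = (2 - 5*(-35))*153 = (2 + 175)*153 = 177*153 = 27081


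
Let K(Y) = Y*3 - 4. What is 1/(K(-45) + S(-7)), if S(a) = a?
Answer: -1/146 ≈ -0.0068493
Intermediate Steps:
K(Y) = -4 + 3*Y (K(Y) = 3*Y - 4 = -4 + 3*Y)
1/(K(-45) + S(-7)) = 1/((-4 + 3*(-45)) - 7) = 1/((-4 - 135) - 7) = 1/(-139 - 7) = 1/(-146) = -1/146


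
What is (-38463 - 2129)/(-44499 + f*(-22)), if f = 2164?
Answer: 40592/92107 ≈ 0.44070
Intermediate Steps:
(-38463 - 2129)/(-44499 + f*(-22)) = (-38463 - 2129)/(-44499 + 2164*(-22)) = -40592/(-44499 - 47608) = -40592/(-92107) = -40592*(-1/92107) = 40592/92107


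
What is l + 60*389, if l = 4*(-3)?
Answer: 23328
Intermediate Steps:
l = -12
l + 60*389 = -12 + 60*389 = -12 + 23340 = 23328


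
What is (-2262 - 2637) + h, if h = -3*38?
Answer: -5013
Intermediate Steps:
h = -114
(-2262 - 2637) + h = (-2262 - 2637) - 114 = -4899 - 114 = -5013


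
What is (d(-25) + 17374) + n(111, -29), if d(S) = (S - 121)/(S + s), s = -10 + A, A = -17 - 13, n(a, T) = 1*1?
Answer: 1129521/65 ≈ 17377.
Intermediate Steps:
n(a, T) = 1
A = -30
s = -40 (s = -10 - 30 = -40)
d(S) = (-121 + S)/(-40 + S) (d(S) = (S - 121)/(S - 40) = (-121 + S)/(-40 + S))
(d(-25) + 17374) + n(111, -29) = ((-121 - 25)/(-40 - 25) + 17374) + 1 = (-146/(-65) + 17374) + 1 = (-1/65*(-146) + 17374) + 1 = (146/65 + 17374) + 1 = 1129456/65 + 1 = 1129521/65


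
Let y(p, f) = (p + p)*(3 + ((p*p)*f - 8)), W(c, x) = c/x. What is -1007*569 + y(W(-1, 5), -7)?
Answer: -71622611/125 ≈ -5.7298e+5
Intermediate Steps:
y(p, f) = 2*p*(-5 + f*p²) (y(p, f) = (2*p)*(3 + (p²*f - 8)) = (2*p)*(3 + (f*p² - 8)) = (2*p)*(3 + (-8 + f*p²)) = (2*p)*(-5 + f*p²) = 2*p*(-5 + f*p²))
-1007*569 + y(W(-1, 5), -7) = -1007*569 + 2*(-1/5)*(-5 - 7*(-1/5)²) = -572983 + 2*(-1*⅕)*(-5 - 7*(-1*⅕)²) = -572983 + 2*(-⅕)*(-5 - 7*(-⅕)²) = -572983 + 2*(-⅕)*(-5 - 7*1/25) = -572983 + 2*(-⅕)*(-5 - 7/25) = -572983 + 2*(-⅕)*(-132/25) = -572983 + 264/125 = -71622611/125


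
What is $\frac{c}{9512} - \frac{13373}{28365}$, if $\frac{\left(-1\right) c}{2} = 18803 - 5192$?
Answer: $- \frac{449678003}{134903940} \approx -3.3333$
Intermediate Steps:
$c = -27222$ ($c = - 2 \left(18803 - 5192\right) = \left(-2\right) 13611 = -27222$)
$\frac{c}{9512} - \frac{13373}{28365} = - \frac{27222}{9512} - \frac{13373}{28365} = \left(-27222\right) \frac{1}{9512} - \frac{13373}{28365} = - \frac{13611}{4756} - \frac{13373}{28365} = - \frac{449678003}{134903940}$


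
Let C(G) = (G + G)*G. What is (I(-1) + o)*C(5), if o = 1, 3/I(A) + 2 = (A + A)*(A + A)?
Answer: 125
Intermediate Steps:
I(A) = 3/(-2 + 4*A**2) (I(A) = 3/(-2 + (A + A)*(A + A)) = 3/(-2 + (2*A)*(2*A)) = 3/(-2 + 4*A**2))
C(G) = 2*G**2 (C(G) = (2*G)*G = 2*G**2)
(I(-1) + o)*C(5) = (3/(2*(-1 + 2*(-1)**2)) + 1)*(2*5**2) = (3/(2*(-1 + 2*1)) + 1)*(2*25) = (3/(2*(-1 + 2)) + 1)*50 = ((3/2)/1 + 1)*50 = ((3/2)*1 + 1)*50 = (3/2 + 1)*50 = (5/2)*50 = 125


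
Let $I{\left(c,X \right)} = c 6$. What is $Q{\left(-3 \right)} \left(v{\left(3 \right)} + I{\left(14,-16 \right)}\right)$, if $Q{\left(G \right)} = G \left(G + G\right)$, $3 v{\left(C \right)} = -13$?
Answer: $1434$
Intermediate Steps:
$v{\left(C \right)} = - \frac{13}{3}$ ($v{\left(C \right)} = \frac{1}{3} \left(-13\right) = - \frac{13}{3}$)
$I{\left(c,X \right)} = 6 c$
$Q{\left(G \right)} = 2 G^{2}$ ($Q{\left(G \right)} = G 2 G = 2 G^{2}$)
$Q{\left(-3 \right)} \left(v{\left(3 \right)} + I{\left(14,-16 \right)}\right) = 2 \left(-3\right)^{2} \left(- \frac{13}{3} + 6 \cdot 14\right) = 2 \cdot 9 \left(- \frac{13}{3} + 84\right) = 18 \cdot \frac{239}{3} = 1434$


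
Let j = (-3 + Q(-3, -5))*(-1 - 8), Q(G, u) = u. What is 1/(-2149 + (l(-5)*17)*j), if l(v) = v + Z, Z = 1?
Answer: -1/7045 ≈ -0.00014194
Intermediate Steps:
j = 72 (j = (-3 - 5)*(-1 - 8) = -8*(-9) = 72)
l(v) = 1 + v (l(v) = v + 1 = 1 + v)
1/(-2149 + (l(-5)*17)*j) = 1/(-2149 + ((1 - 5)*17)*72) = 1/(-2149 - 4*17*72) = 1/(-2149 - 68*72) = 1/(-2149 - 4896) = 1/(-7045) = -1/7045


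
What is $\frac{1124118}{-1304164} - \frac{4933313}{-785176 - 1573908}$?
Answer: $\frac{135070015265}{109879729492} \approx 1.2293$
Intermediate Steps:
$\frac{1124118}{-1304164} - \frac{4933313}{-785176 - 1573908} = 1124118 \left(- \frac{1}{1304164}\right) - \frac{4933313}{-2359084} = - \frac{562059}{652082} - - \frac{704759}{337012} = - \frac{562059}{652082} + \frac{704759}{337012} = \frac{135070015265}{109879729492}$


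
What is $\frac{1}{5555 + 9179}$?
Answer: $\frac{1}{14734} \approx 6.787 \cdot 10^{-5}$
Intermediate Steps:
$\frac{1}{5555 + 9179} = \frac{1}{14734}$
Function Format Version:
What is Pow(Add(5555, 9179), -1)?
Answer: Rational(1, 14734) ≈ 6.7870e-5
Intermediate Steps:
Pow(Add(5555, 9179), -1) = Pow(14734, -1) = Rational(1, 14734)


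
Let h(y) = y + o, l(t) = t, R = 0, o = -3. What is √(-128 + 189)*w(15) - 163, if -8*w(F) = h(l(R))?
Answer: -163 + 3*√61/8 ≈ -160.07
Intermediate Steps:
h(y) = -3 + y (h(y) = y - 3 = -3 + y)
w(F) = 3/8 (w(F) = -(-3 + 0)/8 = -⅛*(-3) = 3/8)
√(-128 + 189)*w(15) - 163 = √(-128 + 189)*(3/8) - 163 = √61*(3/8) - 163 = 3*√61/8 - 163 = -163 + 3*√61/8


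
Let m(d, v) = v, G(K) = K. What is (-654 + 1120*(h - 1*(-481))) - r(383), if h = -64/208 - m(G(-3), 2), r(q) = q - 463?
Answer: 6962298/13 ≈ 5.3556e+5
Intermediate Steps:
r(q) = -463 + q
h = -30/13 (h = -64/208 - 1*2 = -64*1/208 - 2 = -4/13 - 2 = -30/13 ≈ -2.3077)
(-654 + 1120*(h - 1*(-481))) - r(383) = (-654 + 1120*(-30/13 - 1*(-481))) - (-463 + 383) = (-654 + 1120*(-30/13 + 481)) - 1*(-80) = (-654 + 1120*(6223/13)) + 80 = (-654 + 6969760/13) + 80 = 6961258/13 + 80 = 6962298/13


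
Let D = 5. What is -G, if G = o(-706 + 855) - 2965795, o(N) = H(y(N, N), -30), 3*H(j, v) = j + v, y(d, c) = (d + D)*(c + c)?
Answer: 8851523/3 ≈ 2.9505e+6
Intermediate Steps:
y(d, c) = 2*c*(5 + d) (y(d, c) = (d + 5)*(c + c) = (5 + d)*(2*c) = 2*c*(5 + d))
H(j, v) = j/3 + v/3 (H(j, v) = (j + v)/3 = j/3 + v/3)
o(N) = -10 + 2*N*(5 + N)/3 (o(N) = (2*N*(5 + N))/3 + (1/3)*(-30) = 2*N*(5 + N)/3 - 10 = -10 + 2*N*(5 + N)/3)
G = -8851523/3 (G = (-10 + 2*(-706 + 855)*(5 + (-706 + 855))/3) - 2965795 = (-10 + (2/3)*149*(5 + 149)) - 2965795 = (-10 + (2/3)*149*154) - 2965795 = (-10 + 45892/3) - 2965795 = 45862/3 - 2965795 = -8851523/3 ≈ -2.9505e+6)
-G = -1*(-8851523/3) = 8851523/3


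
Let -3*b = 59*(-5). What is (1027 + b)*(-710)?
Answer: -2396960/3 ≈ -7.9899e+5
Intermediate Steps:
b = 295/3 (b = -59*(-5)/3 = -⅓*(-295) = 295/3 ≈ 98.333)
(1027 + b)*(-710) = (1027 + 295/3)*(-710) = (3376/3)*(-710) = -2396960/3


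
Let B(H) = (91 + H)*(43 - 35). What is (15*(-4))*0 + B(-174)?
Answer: -664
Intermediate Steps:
B(H) = 728 + 8*H (B(H) = (91 + H)*8 = 728 + 8*H)
(15*(-4))*0 + B(-174) = (15*(-4))*0 + (728 + 8*(-174)) = -60*0 + (728 - 1392) = 0 - 664 = -664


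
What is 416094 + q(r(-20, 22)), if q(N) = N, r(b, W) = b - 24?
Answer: 416050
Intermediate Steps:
r(b, W) = -24 + b
416094 + q(r(-20, 22)) = 416094 + (-24 - 20) = 416094 - 44 = 416050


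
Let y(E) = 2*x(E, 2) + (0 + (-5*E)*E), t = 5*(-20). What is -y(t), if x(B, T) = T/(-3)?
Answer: 150004/3 ≈ 50001.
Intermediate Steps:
x(B, T) = -T/3 (x(B, T) = T*(-⅓) = -T/3)
t = -100
y(E) = -4/3 - 5*E² (y(E) = 2*(-⅓*2) + (0 + (-5*E)*E) = 2*(-⅔) + (0 - 5*E²) = -4/3 - 5*E²)
-y(t) = -(-4/3 - 5*(-100)²) = -(-4/3 - 5*10000) = -(-4/3 - 50000) = -1*(-150004/3) = 150004/3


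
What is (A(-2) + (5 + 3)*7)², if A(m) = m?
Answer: 2916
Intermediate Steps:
(A(-2) + (5 + 3)*7)² = (-2 + (5 + 3)*7)² = (-2 + 8*7)² = (-2 + 56)² = 54² = 2916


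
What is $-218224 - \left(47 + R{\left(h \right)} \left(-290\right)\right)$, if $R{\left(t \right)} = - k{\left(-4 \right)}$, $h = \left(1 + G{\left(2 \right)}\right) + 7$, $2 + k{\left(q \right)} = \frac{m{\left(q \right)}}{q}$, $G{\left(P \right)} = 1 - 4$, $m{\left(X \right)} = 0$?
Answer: $-217691$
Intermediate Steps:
$G{\left(P \right)} = -3$
$k{\left(q \right)} = -2$ ($k{\left(q \right)} = -2 + \frac{0}{q} = -2 + 0 = -2$)
$h = 5$ ($h = \left(1 - 3\right) + 7 = -2 + 7 = 5$)
$R{\left(t \right)} = 2$ ($R{\left(t \right)} = \left(-1\right) \left(-2\right) = 2$)
$-218224 - \left(47 + R{\left(h \right)} \left(-290\right)\right) = -218224 - \left(47 + 2 \left(-290\right)\right) = -218224 - \left(47 - 580\right) = -218224 - -533 = -218224 + 533 = -217691$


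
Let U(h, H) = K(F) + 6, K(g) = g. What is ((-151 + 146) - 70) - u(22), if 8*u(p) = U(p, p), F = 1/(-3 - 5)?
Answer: -4847/64 ≈ -75.734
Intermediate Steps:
F = -⅛ (F = 1/(-8) = -⅛ ≈ -0.12500)
U(h, H) = 47/8 (U(h, H) = -⅛ + 6 = 47/8)
u(p) = 47/64 (u(p) = (⅛)*(47/8) = 47/64)
((-151 + 146) - 70) - u(22) = ((-151 + 146) - 70) - 1*47/64 = (-5 - 70) - 47/64 = -75 - 47/64 = -4847/64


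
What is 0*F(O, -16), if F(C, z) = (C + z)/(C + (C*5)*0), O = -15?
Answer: 0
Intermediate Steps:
F(C, z) = (C + z)/C (F(C, z) = (C + z)/(C + (5*C)*0) = (C + z)/(C + 0) = (C + z)/C)
0*F(O, -16) = 0*((-15 - 16)/(-15)) = 0*(-1/15*(-31)) = 0*(31/15) = 0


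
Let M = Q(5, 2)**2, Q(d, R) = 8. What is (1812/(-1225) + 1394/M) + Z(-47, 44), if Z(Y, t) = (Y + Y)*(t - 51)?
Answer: 26589441/39200 ≈ 678.30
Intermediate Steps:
M = 64 (M = 8**2 = 64)
Z(Y, t) = 2*Y*(-51 + t) (Z(Y, t) = (2*Y)*(-51 + t) = 2*Y*(-51 + t))
(1812/(-1225) + 1394/M) + Z(-47, 44) = (1812/(-1225) + 1394/64) + 2*(-47)*(-51 + 44) = (1812*(-1/1225) + 1394*(1/64)) + 2*(-47)*(-7) = (-1812/1225 + 697/32) + 658 = 795841/39200 + 658 = 26589441/39200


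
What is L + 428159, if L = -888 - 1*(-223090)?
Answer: 650361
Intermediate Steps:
L = 222202 (L = -888 + 223090 = 222202)
L + 428159 = 222202 + 428159 = 650361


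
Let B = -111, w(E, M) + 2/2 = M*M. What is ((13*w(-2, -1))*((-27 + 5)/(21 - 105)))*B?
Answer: 0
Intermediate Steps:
w(E, M) = -1 + M² (w(E, M) = -1 + M*M = -1 + M²)
((13*w(-2, -1))*((-27 + 5)/(21 - 105)))*B = ((13*(-1 + (-1)²))*((-27 + 5)/(21 - 105)))*(-111) = ((13*(-1 + 1))*(-22/(-84)))*(-111) = ((13*0)*(-22*(-1/84)))*(-111) = (0*(11/42))*(-111) = 0*(-111) = 0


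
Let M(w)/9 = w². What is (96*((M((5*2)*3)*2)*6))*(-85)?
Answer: -793152000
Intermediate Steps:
M(w) = 9*w²
(96*((M((5*2)*3)*2)*6))*(-85) = (96*(((9*((5*2)*3)²)*2)*6))*(-85) = (96*(((9*(10*3)²)*2)*6))*(-85) = (96*(((9*30²)*2)*6))*(-85) = (96*(((9*900)*2)*6))*(-85) = (96*((8100*2)*6))*(-85) = (96*(16200*6))*(-85) = (96*97200)*(-85) = 9331200*(-85) = -793152000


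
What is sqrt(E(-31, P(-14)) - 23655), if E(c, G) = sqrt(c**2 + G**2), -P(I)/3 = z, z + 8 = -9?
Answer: sqrt(-23655 + sqrt(3562)) ≈ 153.61*I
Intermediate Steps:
z = -17 (z = -8 - 9 = -17)
P(I) = 51 (P(I) = -3*(-17) = 51)
E(c, G) = sqrt(G**2 + c**2)
sqrt(E(-31, P(-14)) - 23655) = sqrt(sqrt(51**2 + (-31)**2) - 23655) = sqrt(sqrt(2601 + 961) - 23655) = sqrt(sqrt(3562) - 23655) = sqrt(-23655 + sqrt(3562))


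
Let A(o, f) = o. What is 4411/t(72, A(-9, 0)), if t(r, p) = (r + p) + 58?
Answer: 401/11 ≈ 36.455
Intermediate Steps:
t(r, p) = 58 + p + r (t(r, p) = (p + r) + 58 = 58 + p + r)
4411/t(72, A(-9, 0)) = 4411/(58 - 9 + 72) = 4411/121 = 4411*(1/121) = 401/11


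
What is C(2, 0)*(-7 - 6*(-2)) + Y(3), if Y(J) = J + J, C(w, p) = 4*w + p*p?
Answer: 46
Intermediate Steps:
C(w, p) = p**2 + 4*w (C(w, p) = 4*w + p**2 = p**2 + 4*w)
Y(J) = 2*J
C(2, 0)*(-7 - 6*(-2)) + Y(3) = (0**2 + 4*2)*(-7 - 6*(-2)) + 2*3 = (0 + 8)*(-7 - 1*(-12)) + 6 = 8*(-7 + 12) + 6 = 8*5 + 6 = 40 + 6 = 46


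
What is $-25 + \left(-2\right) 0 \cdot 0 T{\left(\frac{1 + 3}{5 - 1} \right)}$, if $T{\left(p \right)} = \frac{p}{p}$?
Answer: $-25$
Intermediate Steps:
$T{\left(p \right)} = 1$
$-25 + \left(-2\right) 0 \cdot 0 T{\left(\frac{1 + 3}{5 - 1} \right)} = -25 + \left(-2\right) 0 \cdot 0 \cdot 1 = -25 + 0 \cdot 0 \cdot 1 = -25 + 0 \cdot 1 = -25 + 0 = -25$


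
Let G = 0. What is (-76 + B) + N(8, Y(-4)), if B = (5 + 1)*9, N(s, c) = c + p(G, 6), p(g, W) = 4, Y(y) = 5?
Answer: -13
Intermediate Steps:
N(s, c) = 4 + c (N(s, c) = c + 4 = 4 + c)
B = 54 (B = 6*9 = 54)
(-76 + B) + N(8, Y(-4)) = (-76 + 54) + (4 + 5) = -22 + 9 = -13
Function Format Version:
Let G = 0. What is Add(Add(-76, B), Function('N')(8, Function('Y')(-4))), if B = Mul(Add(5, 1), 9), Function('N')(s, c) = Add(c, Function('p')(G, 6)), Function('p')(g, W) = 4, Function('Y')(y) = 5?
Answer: -13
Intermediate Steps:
Function('N')(s, c) = Add(4, c) (Function('N')(s, c) = Add(c, 4) = Add(4, c))
B = 54 (B = Mul(6, 9) = 54)
Add(Add(-76, B), Function('N')(8, Function('Y')(-4))) = Add(Add(-76, 54), Add(4, 5)) = Add(-22, 9) = -13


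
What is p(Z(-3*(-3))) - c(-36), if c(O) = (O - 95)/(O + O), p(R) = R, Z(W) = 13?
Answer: 805/72 ≈ 11.181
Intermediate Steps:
c(O) = (-95 + O)/(2*O) (c(O) = (-95 + O)/((2*O)) = (-95 + O)*(1/(2*O)) = (-95 + O)/(2*O))
p(Z(-3*(-3))) - c(-36) = 13 - (-95 - 36)/(2*(-36)) = 13 - (-1)*(-131)/(2*36) = 13 - 1*131/72 = 13 - 131/72 = 805/72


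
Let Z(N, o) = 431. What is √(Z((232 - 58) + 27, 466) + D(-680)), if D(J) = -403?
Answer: 2*√7 ≈ 5.2915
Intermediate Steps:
√(Z((232 - 58) + 27, 466) + D(-680)) = √(431 - 403) = √28 = 2*√7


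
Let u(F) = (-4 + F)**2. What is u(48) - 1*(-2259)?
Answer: 4195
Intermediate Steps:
u(48) - 1*(-2259) = (-4 + 48)**2 - 1*(-2259) = 44**2 + 2259 = 1936 + 2259 = 4195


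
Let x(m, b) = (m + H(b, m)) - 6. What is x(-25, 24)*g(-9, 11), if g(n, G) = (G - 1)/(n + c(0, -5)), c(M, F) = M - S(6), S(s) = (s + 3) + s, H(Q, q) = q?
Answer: 70/3 ≈ 23.333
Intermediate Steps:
S(s) = 3 + 2*s (S(s) = (3 + s) + s = 3 + 2*s)
c(M, F) = -15 + M (c(M, F) = M - (3 + 2*6) = M - (3 + 12) = M - 1*15 = M - 15 = -15 + M)
g(n, G) = (-1 + G)/(-15 + n) (g(n, G) = (G - 1)/(n + (-15 + 0)) = (-1 + G)/(n - 15) = (-1 + G)/(-15 + n))
x(m, b) = -6 + 2*m (x(m, b) = (m + m) - 6 = 2*m - 6 = -6 + 2*m)
x(-25, 24)*g(-9, 11) = (-6 + 2*(-25))*((-1 + 11)/(-15 - 9)) = (-6 - 50)*(10/(-24)) = -(-7)*10/3 = -56*(-5/12) = 70/3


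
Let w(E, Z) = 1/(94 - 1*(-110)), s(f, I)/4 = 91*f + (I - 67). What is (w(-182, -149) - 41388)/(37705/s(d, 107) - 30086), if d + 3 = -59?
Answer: 47298531902/34384444443 ≈ 1.3756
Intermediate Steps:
d = -62 (d = -3 - 59 = -62)
s(f, I) = -268 + 4*I + 364*f (s(f, I) = 4*(91*f + (I - 67)) = 4*(91*f + (-67 + I)) = 4*(-67 + I + 91*f) = -268 + 4*I + 364*f)
w(E, Z) = 1/204 (w(E, Z) = 1/(94 + 110) = 1/204)
(w(-182, -149) - 41388)/(37705/s(d, 107) - 30086) = (1/204 - 41388)/(37705/(-268 + 4*107 + 364*(-62)) - 30086) = -8443151/(204*(37705/(-268 + 428 - 22568) - 30086)) = -8443151/(204*(37705/(-22408) - 30086)) = -8443151/(204*(37705*(-1/22408) - 30086)) = -8443151/(204*(-37705/22408 - 30086)) = -8443151/(204*(-674204793/22408)) = -8443151/204*(-22408/674204793) = 47298531902/34384444443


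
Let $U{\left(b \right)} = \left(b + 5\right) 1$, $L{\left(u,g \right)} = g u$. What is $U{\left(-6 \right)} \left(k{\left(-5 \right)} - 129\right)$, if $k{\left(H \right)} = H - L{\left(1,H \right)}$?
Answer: $129$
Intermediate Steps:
$k{\left(H \right)} = 0$ ($k{\left(H \right)} = H - H 1 = H - H = 0$)
$U{\left(b \right)} = 5 + b$ ($U{\left(b \right)} = \left(5 + b\right) 1 = 5 + b$)
$U{\left(-6 \right)} \left(k{\left(-5 \right)} - 129\right) = \left(5 - 6\right) \left(0 - 129\right) = \left(-1\right) \left(-129\right) = 129$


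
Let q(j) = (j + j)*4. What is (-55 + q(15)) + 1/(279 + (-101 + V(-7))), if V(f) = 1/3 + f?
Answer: 33413/514 ≈ 65.006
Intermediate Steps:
V(f) = ⅓ + f
q(j) = 8*j (q(j) = (2*j)*4 = 8*j)
(-55 + q(15)) + 1/(279 + (-101 + V(-7))) = (-55 + 8*15) + 1/(279 + (-101 + (⅓ - 7))) = (-55 + 120) + 1/(279 + (-101 - 20/3)) = 65 + 1/(279 - 323/3) = 65 + 1/(514/3) = 65 + 3/514 = 33413/514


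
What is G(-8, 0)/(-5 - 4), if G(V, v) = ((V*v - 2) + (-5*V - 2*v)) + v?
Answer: -38/9 ≈ -4.2222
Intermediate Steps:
G(V, v) = -2 - v - 5*V + V*v (G(V, v) = ((-2 + V*v) + (-5*V - 2*v)) + v = (-2 - 5*V - 2*v + V*v) + v = -2 - v - 5*V + V*v)
G(-8, 0)/(-5 - 4) = (-2 - 1*0 - 5*(-8) - 8*0)/(-5 - 4) = (-2 + 0 + 40 + 0)/(-9) = 38*(-1/9) = -38/9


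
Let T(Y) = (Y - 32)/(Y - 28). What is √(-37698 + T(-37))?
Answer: I*√159269565/65 ≈ 194.16*I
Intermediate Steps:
T(Y) = (-32 + Y)/(-28 + Y)
√(-37698 + T(-37)) = √(-37698 + (-32 - 37)/(-28 - 37)) = √(-37698 - 69/(-65)) = √(-37698 - 1/65*(-69)) = √(-37698 + 69/65) = √(-2450301/65) = I*√159269565/65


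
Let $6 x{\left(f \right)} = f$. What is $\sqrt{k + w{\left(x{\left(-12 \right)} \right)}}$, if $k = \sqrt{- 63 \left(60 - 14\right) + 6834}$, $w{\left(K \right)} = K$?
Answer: $\sqrt{-2 + 4 \sqrt{246}} \approx 7.7934$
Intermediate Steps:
$x{\left(f \right)} = \frac{f}{6}$
$k = 4 \sqrt{246}$ ($k = \sqrt{\left(-63\right) 46 + 6834} = \sqrt{-2898 + 6834} = \sqrt{3936} = 4 \sqrt{246} \approx 62.738$)
$\sqrt{k + w{\left(x{\left(-12 \right)} \right)}} = \sqrt{4 \sqrt{246} + \frac{1}{6} \left(-12\right)} = \sqrt{4 \sqrt{246} - 2} = \sqrt{-2 + 4 \sqrt{246}}$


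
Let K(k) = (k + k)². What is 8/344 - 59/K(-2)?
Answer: -2521/688 ≈ -3.6642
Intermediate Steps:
K(k) = 4*k² (K(k) = (2*k)² = 4*k²)
8/344 - 59/K(-2) = 8/344 - 59/(4*(-2)²) = 8*(1/344) - 59/(4*4) = 1/43 - 59/16 = -2521/688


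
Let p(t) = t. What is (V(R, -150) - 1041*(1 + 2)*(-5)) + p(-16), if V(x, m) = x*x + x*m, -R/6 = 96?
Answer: 433775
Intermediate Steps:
R = -576 (R = -6*96 = -576)
V(x, m) = x² + m*x
(V(R, -150) - 1041*(1 + 2)*(-5)) + p(-16) = (-576*(-150 - 576) - 1041*(1 + 2)*(-5)) - 16 = (-576*(-726) - 3123*(-5)) - 16 = (418176 - 1041*(-15)) - 16 = (418176 + 15615) - 16 = 433791 - 16 = 433775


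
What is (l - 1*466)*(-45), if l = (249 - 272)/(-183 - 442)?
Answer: 2621043/125 ≈ 20968.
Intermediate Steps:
l = 23/625 (l = -23/(-625) = -23*(-1/625) = 23/625 ≈ 0.036800)
(l - 1*466)*(-45) = (23/625 - 1*466)*(-45) = (23/625 - 466)*(-45) = -291227/625*(-45) = 2621043/125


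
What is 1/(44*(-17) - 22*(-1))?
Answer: -1/726 ≈ -0.0013774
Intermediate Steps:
1/(44*(-17) - 22*(-1)) = 1/(-748 + 22) = 1/(-726) = -1/726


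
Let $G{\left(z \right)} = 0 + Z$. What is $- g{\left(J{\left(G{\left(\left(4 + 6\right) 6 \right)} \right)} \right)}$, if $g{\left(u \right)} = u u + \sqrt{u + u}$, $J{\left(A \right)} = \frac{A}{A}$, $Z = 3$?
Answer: $-1 - \sqrt{2} \approx -2.4142$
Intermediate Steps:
$G{\left(z \right)} = 3$ ($G{\left(z \right)} = 0 + 3 = 3$)
$J{\left(A \right)} = 1$
$g{\left(u \right)} = u^{2} + \sqrt{2} \sqrt{u}$ ($g{\left(u \right)} = u^{2} + \sqrt{2 u} = u^{2} + \sqrt{2} \sqrt{u}$)
$- g{\left(J{\left(G{\left(\left(4 + 6\right) 6 \right)} \right)} \right)} = - (1^{2} + \sqrt{2} \sqrt{1}) = - (1 + \sqrt{2} \cdot 1) = - (1 + \sqrt{2}) = -1 - \sqrt{2}$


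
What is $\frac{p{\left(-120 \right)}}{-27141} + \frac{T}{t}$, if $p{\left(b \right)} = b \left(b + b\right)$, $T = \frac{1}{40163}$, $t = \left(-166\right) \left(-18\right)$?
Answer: $- \frac{13880332691}{13080767796} \approx -1.0611$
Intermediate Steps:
$t = 2988$
$T = \frac{1}{40163} \approx 2.4899 \cdot 10^{-5}$
$p{\left(b \right)} = 2 b^{2}$ ($p{\left(b \right)} = b 2 b = 2 b^{2}$)
$\frac{p{\left(-120 \right)}}{-27141} + \frac{T}{t} = \frac{2 \left(-120\right)^{2}}{-27141} + \frac{1}{40163 \cdot 2988} = 2 \cdot 14400 \left(- \frac{1}{27141}\right) + \frac{1}{40163} \cdot \frac{1}{2988} = 28800 \left(- \frac{1}{27141}\right) + \frac{1}{120007044} = - \frac{9600}{9047} + \frac{1}{120007044} = - \frac{13880332691}{13080767796}$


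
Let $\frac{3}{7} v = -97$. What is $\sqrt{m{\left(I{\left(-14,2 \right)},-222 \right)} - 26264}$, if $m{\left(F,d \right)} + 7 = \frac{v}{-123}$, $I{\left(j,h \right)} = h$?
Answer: $\frac{2 i \sqrt{99356530}}{123} \approx 162.08 i$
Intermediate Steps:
$v = - \frac{679}{3}$ ($v = \frac{7}{3} \left(-97\right) = - \frac{679}{3} \approx -226.33$)
$m{\left(F,d \right)} = - \frac{1904}{369}$ ($m{\left(F,d \right)} = -7 - \frac{679}{3 \left(-123\right)} = -7 - - \frac{679}{369} = -7 + \frac{679}{369} = - \frac{1904}{369}$)
$\sqrt{m{\left(I{\left(-14,2 \right)},-222 \right)} - 26264} = \sqrt{- \frac{1904}{369} - 26264} = \sqrt{- \frac{9693320}{369}} = \frac{2 i \sqrt{99356530}}{123}$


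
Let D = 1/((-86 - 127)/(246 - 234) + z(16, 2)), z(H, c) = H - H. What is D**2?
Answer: 16/5041 ≈ 0.0031740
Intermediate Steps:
z(H, c) = 0
D = -4/71 (D = 1/((-86 - 127)/(246 - 234) + 0) = 1/(-213/12 + 0) = 1/(-213*1/12 + 0) = 1/(-71/4 + 0) = 1/(-71/4) = -4/71 ≈ -0.056338)
D**2 = (-4/71)**2 = 16/5041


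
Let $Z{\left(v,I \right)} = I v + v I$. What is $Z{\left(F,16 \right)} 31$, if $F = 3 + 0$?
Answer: $2976$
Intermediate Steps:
$F = 3$
$Z{\left(v,I \right)} = 2 I v$ ($Z{\left(v,I \right)} = I v + I v = 2 I v$)
$Z{\left(F,16 \right)} 31 = 2 \cdot 16 \cdot 3 \cdot 31 = 96 \cdot 31 = 2976$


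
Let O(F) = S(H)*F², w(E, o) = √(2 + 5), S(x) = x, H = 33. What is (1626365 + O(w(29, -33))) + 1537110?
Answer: 3163706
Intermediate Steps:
w(E, o) = √7
O(F) = 33*F²
(1626365 + O(w(29, -33))) + 1537110 = (1626365 + 33*(√7)²) + 1537110 = (1626365 + 33*7) + 1537110 = (1626365 + 231) + 1537110 = 1626596 + 1537110 = 3163706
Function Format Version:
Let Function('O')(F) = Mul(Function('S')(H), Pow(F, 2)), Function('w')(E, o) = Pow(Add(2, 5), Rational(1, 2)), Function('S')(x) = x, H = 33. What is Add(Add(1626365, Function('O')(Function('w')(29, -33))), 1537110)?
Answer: 3163706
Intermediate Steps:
Function('w')(E, o) = Pow(7, Rational(1, 2))
Function('O')(F) = Mul(33, Pow(F, 2))
Add(Add(1626365, Function('O')(Function('w')(29, -33))), 1537110) = Add(Add(1626365, Mul(33, Pow(Pow(7, Rational(1, 2)), 2))), 1537110) = Add(Add(1626365, Mul(33, 7)), 1537110) = Add(Add(1626365, 231), 1537110) = Add(1626596, 1537110) = 3163706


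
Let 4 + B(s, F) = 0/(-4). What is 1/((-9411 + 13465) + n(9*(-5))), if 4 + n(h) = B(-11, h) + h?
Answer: 1/4001 ≈ 0.00024994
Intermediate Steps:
B(s, F) = -4 (B(s, F) = -4 + 0/(-4) = -4 + 0*(-¼) = -4 + 0 = -4)
n(h) = -8 + h (n(h) = -4 + (-4 + h) = -8 + h)
1/((-9411 + 13465) + n(9*(-5))) = 1/((-9411 + 13465) + (-8 + 9*(-5))) = 1/(4054 + (-8 - 45)) = 1/(4054 - 53) = 1/4001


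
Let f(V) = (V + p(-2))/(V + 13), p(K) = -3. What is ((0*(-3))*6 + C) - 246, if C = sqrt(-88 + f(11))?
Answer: -246 + I*sqrt(789)/3 ≈ -246.0 + 9.3631*I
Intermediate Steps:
f(V) = (-3 + V)/(13 + V) (f(V) = (V - 3)/(V + 13) = (-3 + V)/(13 + V))
C = I*sqrt(789)/3 (C = sqrt(-88 + (-3 + 11)/(13 + 11)) = sqrt(-88 + 8/24) = sqrt(-88 + (1/24)*8) = sqrt(-88 + 1/3) = sqrt(-263/3) = I*sqrt(789)/3 ≈ 9.3631*I)
((0*(-3))*6 + C) - 246 = ((0*(-3))*6 + I*sqrt(789)/3) - 246 = (0*6 + I*sqrt(789)/3) - 246 = (0 + I*sqrt(789)/3) - 246 = I*sqrt(789)/3 - 246 = -246 + I*sqrt(789)/3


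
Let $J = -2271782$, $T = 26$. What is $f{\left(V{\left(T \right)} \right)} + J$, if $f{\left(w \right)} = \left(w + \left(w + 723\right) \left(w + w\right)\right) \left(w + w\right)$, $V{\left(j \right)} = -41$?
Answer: $2317348$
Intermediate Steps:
$f{\left(w \right)} = 2 w \left(w + 2 w \left(723 + w\right)\right)$ ($f{\left(w \right)} = \left(w + \left(723 + w\right) 2 w\right) 2 w = \left(w + 2 w \left(723 + w\right)\right) 2 w = 2 w \left(w + 2 w \left(723 + w\right)\right)$)
$f{\left(V{\left(T \right)} \right)} + J = \left(-41\right)^{2} \left(2894 + 4 \left(-41\right)\right) - 2271782 = 1681 \left(2894 - 164\right) - 2271782 = 1681 \cdot 2730 - 2271782 = 4589130 - 2271782 = 2317348$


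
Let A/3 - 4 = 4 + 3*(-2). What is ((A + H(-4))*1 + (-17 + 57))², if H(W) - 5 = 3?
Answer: 2916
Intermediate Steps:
H(W) = 8 (H(W) = 5 + 3 = 8)
A = 6 (A = 12 + 3*(4 + 3*(-2)) = 12 + 3*(4 - 6) = 12 + 3*(-2) = 12 - 6 = 6)
((A + H(-4))*1 + (-17 + 57))² = ((6 + 8)*1 + (-17 + 57))² = (14*1 + 40)² = (14 + 40)² = 54² = 2916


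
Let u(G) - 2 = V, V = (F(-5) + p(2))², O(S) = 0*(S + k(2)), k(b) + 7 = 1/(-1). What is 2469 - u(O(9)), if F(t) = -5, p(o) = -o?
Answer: 2418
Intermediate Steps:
k(b) = -8 (k(b) = -7 + 1/(-1) = -7 - 1 = -8)
O(S) = 0 (O(S) = 0*(S - 8) = 0*(-8 + S) = 0)
V = 49 (V = (-5 - 1*2)² = (-5 - 2)² = (-7)² = 49)
u(G) = 51 (u(G) = 2 + 49 = 51)
2469 - u(O(9)) = 2469 - 1*51 = 2469 - 51 = 2418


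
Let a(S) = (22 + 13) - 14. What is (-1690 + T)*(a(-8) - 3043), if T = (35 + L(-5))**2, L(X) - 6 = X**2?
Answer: -8056652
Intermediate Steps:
L(X) = 6 + X**2
a(S) = 21 (a(S) = 35 - 14 = 21)
T = 4356 (T = (35 + (6 + (-5)**2))**2 = (35 + (6 + 25))**2 = (35 + 31)**2 = 66**2 = 4356)
(-1690 + T)*(a(-8) - 3043) = (-1690 + 4356)*(21 - 3043) = 2666*(-3022) = -8056652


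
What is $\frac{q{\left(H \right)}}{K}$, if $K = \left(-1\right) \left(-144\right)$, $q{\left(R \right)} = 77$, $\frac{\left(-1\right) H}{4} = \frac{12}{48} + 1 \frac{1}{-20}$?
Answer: $\frac{77}{144} \approx 0.53472$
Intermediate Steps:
$H = - \frac{4}{5}$ ($H = - 4 \left(\frac{12}{48} + 1 \frac{1}{-20}\right) = - 4 \left(12 \cdot \frac{1}{48} + 1 \left(- \frac{1}{20}\right)\right) = - 4 \left(\frac{1}{4} - \frac{1}{20}\right) = \left(-4\right) \frac{1}{5} = - \frac{4}{5} \approx -0.8$)
$K = 144$
$\frac{q{\left(H \right)}}{K} = \frac{77}{144}$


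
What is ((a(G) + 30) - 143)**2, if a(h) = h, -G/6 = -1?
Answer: 11449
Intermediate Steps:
G = 6 (G = -6*(-1) = 6)
((a(G) + 30) - 143)**2 = ((6 + 30) - 143)**2 = (36 - 143)**2 = (-107)**2 = 11449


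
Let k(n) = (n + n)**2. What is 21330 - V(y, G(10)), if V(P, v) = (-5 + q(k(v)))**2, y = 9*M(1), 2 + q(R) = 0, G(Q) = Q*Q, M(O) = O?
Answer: 21281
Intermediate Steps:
G(Q) = Q**2
k(n) = 4*n**2 (k(n) = (2*n)**2 = 4*n**2)
q(R) = -2 (q(R) = -2 + 0 = -2)
y = 9 (y = 9*1 = 9)
V(P, v) = 49 (V(P, v) = (-5 - 2)**2 = (-7)**2 = 49)
21330 - V(y, G(10)) = 21330 - 1*49 = 21330 - 49 = 21281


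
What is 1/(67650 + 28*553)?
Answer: 1/83134 ≈ 1.2029e-5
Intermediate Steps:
1/(67650 + 28*553) = 1/(67650 + 15484) = 1/83134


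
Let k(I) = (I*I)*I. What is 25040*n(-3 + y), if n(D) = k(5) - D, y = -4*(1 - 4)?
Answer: 2904640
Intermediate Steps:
y = 12 (y = -4*(-3) = 12)
k(I) = I**3 (k(I) = I**2*I = I**3)
n(D) = 125 - D (n(D) = 5**3 - D = 125 - D)
25040*n(-3 + y) = 25040*(125 - (-3 + 12)) = 25040*(125 - 1*9) = 25040*(125 - 9) = 25040*116 = 2904640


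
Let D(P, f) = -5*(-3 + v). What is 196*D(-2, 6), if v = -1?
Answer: 3920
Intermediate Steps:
D(P, f) = 20 (D(P, f) = -5*(-3 - 1) = -5*(-4) = 20)
196*D(-2, 6) = 196*20 = 3920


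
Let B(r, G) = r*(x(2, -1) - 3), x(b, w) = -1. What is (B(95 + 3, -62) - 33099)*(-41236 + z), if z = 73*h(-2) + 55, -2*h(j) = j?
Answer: 1376748028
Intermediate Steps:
h(j) = -j/2
z = 128 (z = 73*(-½*(-2)) + 55 = 73*1 + 55 = 73 + 55 = 128)
B(r, G) = -4*r (B(r, G) = r*(-1 - 3) = r*(-4) = -4*r)
(B(95 + 3, -62) - 33099)*(-41236 + z) = (-4*(95 + 3) - 33099)*(-41236 + 128) = (-4*98 - 33099)*(-41108) = (-392 - 33099)*(-41108) = -33491*(-41108) = 1376748028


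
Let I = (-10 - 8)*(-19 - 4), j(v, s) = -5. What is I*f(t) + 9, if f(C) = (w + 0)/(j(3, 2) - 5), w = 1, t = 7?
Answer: -162/5 ≈ -32.400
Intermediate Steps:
I = 414 (I = -18*(-23) = 414)
f(C) = -⅒ (f(C) = (1 + 0)/(-5 - 5) = 1/(-10) = 1*(-⅒) = -⅒)
I*f(t) + 9 = 414*(-⅒) + 9 = -207/5 + 9 = -162/5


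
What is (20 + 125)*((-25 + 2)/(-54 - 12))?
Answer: 3335/66 ≈ 50.530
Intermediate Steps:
(20 + 125)*((-25 + 2)/(-54 - 12)) = 145*(-23/(-66)) = 145*(-23*(-1/66)) = 145*(23/66) = 3335/66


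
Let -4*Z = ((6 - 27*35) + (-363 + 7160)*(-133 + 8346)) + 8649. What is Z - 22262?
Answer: -55920519/4 ≈ -1.3980e+7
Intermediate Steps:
Z = -55831471/4 (Z = -(((6 - 27*35) + (-363 + 7160)*(-133 + 8346)) + 8649)/4 = -(((6 - 945) + 6797*8213) + 8649)/4 = -((-939 + 55823761) + 8649)/4 = -(55822822 + 8649)/4 = -¼*55831471 = -55831471/4 ≈ -1.3958e+7)
Z - 22262 = -55831471/4 - 22262 = -55920519/4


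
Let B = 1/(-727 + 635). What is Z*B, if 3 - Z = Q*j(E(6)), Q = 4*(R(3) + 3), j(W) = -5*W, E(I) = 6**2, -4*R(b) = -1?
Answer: -2343/92 ≈ -25.467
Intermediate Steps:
R(b) = 1/4 (R(b) = -1/4*(-1) = 1/4)
E(I) = 36
Q = 13 (Q = 4*(1/4 + 3) = 4*(13/4) = 13)
Z = 2343 (Z = 3 - 13*(-5*36) = 3 - 13*(-180) = 3 - 1*(-2340) = 3 + 2340 = 2343)
B = -1/92 (B = 1/(-92) = -1/92 ≈ -0.010870)
Z*B = 2343*(-1/92) = -2343/92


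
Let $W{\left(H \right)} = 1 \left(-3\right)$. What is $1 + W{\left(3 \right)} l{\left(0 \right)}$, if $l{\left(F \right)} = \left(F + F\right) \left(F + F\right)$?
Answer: $1$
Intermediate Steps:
$l{\left(F \right)} = 4 F^{2}$ ($l{\left(F \right)} = 2 F 2 F = 4 F^{2}$)
$W{\left(H \right)} = -3$
$1 + W{\left(3 \right)} l{\left(0 \right)} = 1 - 3 \cdot 4 \cdot 0^{2} = 1 - 3 \cdot 4 \cdot 0 = 1 - 0 = 1 + 0 = 1$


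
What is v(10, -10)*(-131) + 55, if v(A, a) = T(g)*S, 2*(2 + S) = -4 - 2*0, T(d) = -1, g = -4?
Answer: -469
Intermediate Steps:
S = -4 (S = -2 + (-4 - 2*0)/2 = -2 + (-4 + 0)/2 = -2 + (½)*(-4) = -2 - 2 = -4)
v(A, a) = 4 (v(A, a) = -1*(-4) = 4)
v(10, -10)*(-131) + 55 = 4*(-131) + 55 = -524 + 55 = -469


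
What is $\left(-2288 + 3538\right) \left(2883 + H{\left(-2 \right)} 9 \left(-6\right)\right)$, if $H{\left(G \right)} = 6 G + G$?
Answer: $4548750$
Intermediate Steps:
$H{\left(G \right)} = 7 G$
$\left(-2288 + 3538\right) \left(2883 + H{\left(-2 \right)} 9 \left(-6\right)\right) = \left(-2288 + 3538\right) \left(2883 + 7 \left(-2\right) 9 \left(-6\right)\right) = 1250 \left(2883 + \left(-14\right) 9 \left(-6\right)\right) = 1250 \left(2883 - -756\right) = 1250 \left(2883 + 756\right) = 1250 \cdot 3639 = 4548750$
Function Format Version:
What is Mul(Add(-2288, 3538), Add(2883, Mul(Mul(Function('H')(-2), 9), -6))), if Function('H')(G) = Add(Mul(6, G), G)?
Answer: 4548750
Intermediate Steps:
Function('H')(G) = Mul(7, G)
Mul(Add(-2288, 3538), Add(2883, Mul(Mul(Function('H')(-2), 9), -6))) = Mul(Add(-2288, 3538), Add(2883, Mul(Mul(Mul(7, -2), 9), -6))) = Mul(1250, Add(2883, Mul(Mul(-14, 9), -6))) = Mul(1250, Add(2883, Mul(-126, -6))) = Mul(1250, Add(2883, 756)) = Mul(1250, 3639) = 4548750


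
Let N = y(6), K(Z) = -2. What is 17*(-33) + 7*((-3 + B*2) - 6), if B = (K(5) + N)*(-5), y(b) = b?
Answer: -904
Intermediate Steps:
N = 6
B = -20 (B = (-2 + 6)*(-5) = 4*(-5) = -20)
17*(-33) + 7*((-3 + B*2) - 6) = 17*(-33) + 7*((-3 - 20*2) - 6) = -561 + 7*((-3 - 40) - 6) = -561 + 7*(-43 - 6) = -561 + 7*(-49) = -561 - 343 = -904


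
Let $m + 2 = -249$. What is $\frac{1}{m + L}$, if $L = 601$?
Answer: $\frac{1}{350} \approx 0.0028571$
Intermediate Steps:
$m = -251$ ($m = -2 - 249 = -251$)
$\frac{1}{m + L} = \frac{1}{-251 + 601} = \frac{1}{350}$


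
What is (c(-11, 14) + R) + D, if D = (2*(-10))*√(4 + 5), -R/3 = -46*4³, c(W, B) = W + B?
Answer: 8775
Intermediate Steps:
c(W, B) = B + W
R = 8832 (R = -(-138)*4³ = -(-138)*64 = -3*(-2944) = 8832)
D = -60 (D = -20*√9 = -20*3 = -60)
(c(-11, 14) + R) + D = ((14 - 11) + 8832) - 60 = (3 + 8832) - 60 = 8835 - 60 = 8775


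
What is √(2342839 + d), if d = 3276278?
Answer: √5619117 ≈ 2370.5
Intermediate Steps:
√(2342839 + d) = √(2342839 + 3276278) = √5619117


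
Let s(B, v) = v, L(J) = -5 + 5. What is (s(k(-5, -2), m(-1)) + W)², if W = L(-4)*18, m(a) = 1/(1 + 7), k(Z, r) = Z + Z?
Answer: 1/64 ≈ 0.015625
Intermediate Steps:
L(J) = 0
k(Z, r) = 2*Z
m(a) = ⅛ (m(a) = 1/8 = ⅛)
W = 0 (W = 0*18 = 0)
(s(k(-5, -2), m(-1)) + W)² = (⅛ + 0)² = (⅛)² = 1/64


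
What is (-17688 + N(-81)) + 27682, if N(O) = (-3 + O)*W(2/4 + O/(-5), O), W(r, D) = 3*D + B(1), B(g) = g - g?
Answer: 30406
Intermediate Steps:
B(g) = 0
W(r, D) = 3*D (W(r, D) = 3*D + 0 = 3*D)
N(O) = 3*O*(-3 + O) (N(O) = (-3 + O)*(3*O) = 3*O*(-3 + O))
(-17688 + N(-81)) + 27682 = (-17688 + 3*(-81)*(-3 - 81)) + 27682 = (-17688 + 3*(-81)*(-84)) + 27682 = (-17688 + 20412) + 27682 = 2724 + 27682 = 30406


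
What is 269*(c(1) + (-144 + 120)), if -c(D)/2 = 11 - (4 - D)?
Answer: -10760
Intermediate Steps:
c(D) = -14 - 2*D (c(D) = -2*(11 - (4 - D)) = -2*(11 + (-4 + D)) = -2*(7 + D) = -14 - 2*D)
269*(c(1) + (-144 + 120)) = 269*((-14 - 2*1) + (-144 + 120)) = 269*((-14 - 2) - 24) = 269*(-16 - 24) = 269*(-40) = -10760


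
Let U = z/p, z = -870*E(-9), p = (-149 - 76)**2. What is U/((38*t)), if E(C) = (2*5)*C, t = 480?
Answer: 29/342000 ≈ 8.4795e-5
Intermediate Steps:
E(C) = 10*C
p = 50625 (p = (-225)**2 = 50625)
z = 78300 (z = -8700*(-9) = -870*(-90) = 78300)
U = 116/75 (U = 78300/50625 = 78300*(1/50625) = 116/75 ≈ 1.5467)
U/((38*t)) = 116/(75*((38*480))) = (116/75)/18240 = (116/75)*(1/18240) = 29/342000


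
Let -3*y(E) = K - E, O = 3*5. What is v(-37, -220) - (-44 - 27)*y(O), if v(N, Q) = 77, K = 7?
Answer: 799/3 ≈ 266.33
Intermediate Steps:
O = 15
y(E) = -7/3 + E/3 (y(E) = -(7 - E)/3 = -7/3 + E/3)
v(-37, -220) - (-44 - 27)*y(O) = 77 - (-44 - 27)*(-7/3 + (⅓)*15) = 77 - (-71)*(-7/3 + 5) = 77 - (-71)*8/3 = 77 - 1*(-568/3) = 77 + 568/3 = 799/3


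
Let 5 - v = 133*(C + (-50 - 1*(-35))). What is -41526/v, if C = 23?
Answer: 13842/353 ≈ 39.212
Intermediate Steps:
v = -1059 (v = 5 - 133*(23 + (-50 - 1*(-35))) = 5 - 133*(23 + (-50 + 35)) = 5 - 133*(23 - 15) = 5 - 133*8 = 5 - 1*1064 = 5 - 1064 = -1059)
-41526/v = -41526/(-1059) = -41526*(-1/1059) = 13842/353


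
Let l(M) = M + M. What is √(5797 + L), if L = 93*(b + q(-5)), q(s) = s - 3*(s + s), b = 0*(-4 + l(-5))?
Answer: √8122 ≈ 90.122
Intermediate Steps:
l(M) = 2*M
b = 0 (b = 0*(-4 + 2*(-5)) = 0*(-4 - 10) = 0*(-14) = 0)
q(s) = -5*s (q(s) = s - 6*s = -5*s)
L = 2325 (L = 93*(0 - 5*(-5)) = 93*(0 + 25) = 93*25 = 2325)
√(5797 + L) = √(5797 + 2325) = √8122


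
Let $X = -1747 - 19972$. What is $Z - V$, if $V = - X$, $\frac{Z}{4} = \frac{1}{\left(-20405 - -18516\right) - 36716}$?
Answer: $- \frac{838461999}{38605} \approx -21719.0$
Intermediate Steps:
$Z = - \frac{4}{38605}$ ($Z = \frac{4}{\left(-20405 - -18516\right) - 36716} = \frac{4}{\left(-20405 + 18516\right) - 36716} = \frac{4}{-1889 - 36716} = \frac{4}{-38605} = 4 \left(- \frac{1}{38605}\right) = - \frac{4}{38605} \approx -0.00010361$)
$X = -21719$ ($X = -1747 - 19972 = -21719$)
$V = 21719$ ($V = \left(-1\right) \left(-21719\right) = 21719$)
$Z - V = - \frac{4}{38605} - 21719 = - \frac{838461999}{38605}$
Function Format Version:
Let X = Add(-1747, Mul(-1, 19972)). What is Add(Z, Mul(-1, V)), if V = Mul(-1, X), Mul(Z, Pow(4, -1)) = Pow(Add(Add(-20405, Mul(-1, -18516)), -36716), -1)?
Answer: Rational(-838461999, 38605) ≈ -21719.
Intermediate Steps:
Z = Rational(-4, 38605) (Z = Mul(4, Pow(Add(Add(-20405, Mul(-1, -18516)), -36716), -1)) = Mul(4, Pow(Add(Add(-20405, 18516), -36716), -1)) = Mul(4, Pow(Add(-1889, -36716), -1)) = Mul(4, Pow(-38605, -1)) = Mul(4, Rational(-1, 38605)) = Rational(-4, 38605) ≈ -0.00010361)
X = -21719 (X = Add(-1747, -19972) = -21719)
V = 21719 (V = Mul(-1, -21719) = 21719)
Add(Z, Mul(-1, V)) = Add(Rational(-4, 38605), Mul(-1, 21719)) = Add(Rational(-4, 38605), -21719) = Rational(-838461999, 38605)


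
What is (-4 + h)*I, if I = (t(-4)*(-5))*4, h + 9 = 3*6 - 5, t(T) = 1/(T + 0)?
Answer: 0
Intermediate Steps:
t(T) = 1/T
h = 4 (h = -9 + (3*6 - 5) = -9 + (18 - 5) = -9 + 13 = 4)
I = 5 (I = (-5/(-4))*4 = -¼*(-5)*4 = (5/4)*4 = 5)
(-4 + h)*I = (-4 + 4)*5 = 0*5 = 0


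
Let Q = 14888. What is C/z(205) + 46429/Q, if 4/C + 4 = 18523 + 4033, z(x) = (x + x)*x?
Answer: 5500372829497/1763758655800 ≈ 3.1186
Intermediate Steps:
z(x) = 2*x² (z(x) = (2*x)*x = 2*x²)
C = 1/5638 (C = 4/(-4 + (18523 + 4033)) = 4/(-4 + 22556) = 4/22552 = 4*(1/22552) = 1/5638 ≈ 0.00017737)
C/z(205) + 46429/Q = 1/(5638*((2*205²))) + 46429/14888 = 1/(5638*((2*42025))) + 46429*(1/14888) = (1/5638)/84050 + 46429/14888 = (1/5638)*(1/84050) + 46429/14888 = 1/473873900 + 46429/14888 = 5500372829497/1763758655800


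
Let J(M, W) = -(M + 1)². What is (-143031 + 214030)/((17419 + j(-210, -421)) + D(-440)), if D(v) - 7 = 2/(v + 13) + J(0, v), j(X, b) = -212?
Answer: 30316573/7349949 ≈ 4.1247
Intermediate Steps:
J(M, W) = -(1 + M)²
D(v) = 6 + 2/(13 + v) (D(v) = 7 + (2/(v + 13) - (1 + 0)²) = 7 + (2/(13 + v) - 1*1²) = 7 + (2/(13 + v) - 1*1) = 7 + (2/(13 + v) - 1) = 7 + (-1 + 2/(13 + v)) = 6 + 2/(13 + v))
(-143031 + 214030)/((17419 + j(-210, -421)) + D(-440)) = (-143031 + 214030)/((17419 - 212) + 2*(40 + 3*(-440))/(13 - 440)) = 70999/(17207 + 2*(40 - 1320)/(-427)) = 70999/(17207 + 2*(-1/427)*(-1280)) = 70999/(17207 + 2560/427) = 70999/(7349949/427) = 70999*(427/7349949) = 30316573/7349949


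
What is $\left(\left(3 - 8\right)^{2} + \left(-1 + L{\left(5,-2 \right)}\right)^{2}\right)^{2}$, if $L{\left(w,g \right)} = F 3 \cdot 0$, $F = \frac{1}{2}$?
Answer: $676$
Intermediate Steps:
$F = \frac{1}{2} \approx 0.5$
$L{\left(w,g \right)} = 0$ ($L{\left(w,g \right)} = \frac{3 \cdot 0}{2} = \frac{1}{2} \cdot 0 = 0$)
$\left(\left(3 - 8\right)^{2} + \left(-1 + L{\left(5,-2 \right)}\right)^{2}\right)^{2} = \left(\left(3 - 8\right)^{2} + \left(-1 + 0\right)^{2}\right)^{2} = \left(\left(-5\right)^{2} + \left(-1\right)^{2}\right)^{2} = \left(25 + 1\right)^{2} = 26^{2} = 676$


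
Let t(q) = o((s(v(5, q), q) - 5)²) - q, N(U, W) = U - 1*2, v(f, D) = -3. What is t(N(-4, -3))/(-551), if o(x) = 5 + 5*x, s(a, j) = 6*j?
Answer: -8416/551 ≈ -15.274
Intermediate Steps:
N(U, W) = -2 + U (N(U, W) = U - 2 = -2 + U)
t(q) = 5 - q + 5*(-5 + 6*q)² (t(q) = (5 + 5*(6*q - 5)²) - q = (5 + 5*(-5 + 6*q)²) - q = 5 - q + 5*(-5 + 6*q)²)
t(N(-4, -3))/(-551) = (130 - 301*(-2 - 4) + 180*(-2 - 4)²)/(-551) = (130 - 301*(-6) + 180*(-6)²)*(-1/551) = (130 + 1806 + 180*36)*(-1/551) = (130 + 1806 + 6480)*(-1/551) = 8416*(-1/551) = -8416/551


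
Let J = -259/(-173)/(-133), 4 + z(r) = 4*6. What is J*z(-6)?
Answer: -740/3287 ≈ -0.22513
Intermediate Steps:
z(r) = 20 (z(r) = -4 + 4*6 = -4 + 24 = 20)
J = -37/3287 (J = -259*(-1/173)*(-1/133) = (259/173)*(-1/133) = -37/3287 ≈ -0.011256)
J*z(-6) = -37/3287*20 = -740/3287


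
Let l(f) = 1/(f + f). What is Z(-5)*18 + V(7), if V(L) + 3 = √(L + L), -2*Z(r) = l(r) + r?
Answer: 429/10 + √14 ≈ 46.642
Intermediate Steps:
l(f) = 1/(2*f)
Z(r) = -r/2 - 1/(4*r) (Z(r) = -(1/(2*r) + r)/2 = -(r + 1/(2*r))/2 = -r/2 - 1/(4*r))
V(L) = -3 + √2*√L (V(L) = -3 + √(L + L) = -3 + √(2*L) = -3 + √2*√L)
Z(-5)*18 + V(7) = (-½*(-5) - ¼/(-5))*18 + (-3 + √2*√7) = (5/2 - ¼*(-⅕))*18 + (-3 + √14) = (5/2 + 1/20)*18 + (-3 + √14) = (51/20)*18 + (-3 + √14) = 459/10 + (-3 + √14) = 429/10 + √14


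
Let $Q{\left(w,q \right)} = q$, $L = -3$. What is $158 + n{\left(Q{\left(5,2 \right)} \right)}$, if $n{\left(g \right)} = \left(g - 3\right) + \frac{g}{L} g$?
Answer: $\frac{467}{3} \approx 155.67$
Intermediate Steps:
$n{\left(g \right)} = -3 + g - \frac{g^{2}}{3}$ ($n{\left(g \right)} = \left(g - 3\right) + \frac{g}{-3} g = \left(-3 + g\right) + g \left(- \frac{1}{3}\right) g = \left(-3 + g\right) + - \frac{g}{3} g = \left(-3 + g\right) - \frac{g^{2}}{3} = -3 + g - \frac{g^{2}}{3}$)
$158 + n{\left(Q{\left(5,2 \right)} \right)} = 158 - \left(1 + \frac{4}{3}\right) = 158 - \frac{7}{3} = \frac{467}{3}$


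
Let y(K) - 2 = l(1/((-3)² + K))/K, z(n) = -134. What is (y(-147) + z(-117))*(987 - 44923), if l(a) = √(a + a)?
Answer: 5799552 + 43936*I*√69/10143 ≈ 5.7996e+6 + 35.981*I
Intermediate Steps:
l(a) = √2*√a (l(a) = √(2*a) = √2*√a)
y(K) = 2 + √2*√(1/(9 + K))/K (y(K) = 2 + (√2*√(1/((-3)² + K)))/K = 2 + (√2*√(1/(9 + K)))/K = 2 + √2*√(1/(9 + K))/K)
(y(-147) + z(-117))*(987 - 44923) = ((2 + √2*√(1/(9 - 147))/(-147)) - 134)*(987 - 44923) = ((2 + √2*(-1/147)*√(1/(-138))) - 134)*(-43936) = ((2 + √2*(-1/147)*√(-1/138)) - 134)*(-43936) = ((2 + √2*(-1/147)*(I*√138/138)) - 134)*(-43936) = ((2 - I*√69/10143) - 134)*(-43936) = (-132 - I*√69/10143)*(-43936) = 5799552 + 43936*I*√69/10143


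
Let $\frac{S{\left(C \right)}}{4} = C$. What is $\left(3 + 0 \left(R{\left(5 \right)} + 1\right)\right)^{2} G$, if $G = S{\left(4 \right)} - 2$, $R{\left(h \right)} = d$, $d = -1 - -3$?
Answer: $126$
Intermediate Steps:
$S{\left(C \right)} = 4 C$
$d = 2$ ($d = -1 + 3 = 2$)
$R{\left(h \right)} = 2$
$G = 14$ ($G = 4 \cdot 4 - 2 = 16 - 2 = 14$)
$\left(3 + 0 \left(R{\left(5 \right)} + 1\right)\right)^{2} G = \left(3 + 0 \left(2 + 1\right)\right)^{2} \cdot 14 = \left(3 + 0 \cdot 3\right)^{2} \cdot 14 = \left(3 + 0\right)^{2} \cdot 14 = 3^{2} \cdot 14 = 9 \cdot 14 = 126$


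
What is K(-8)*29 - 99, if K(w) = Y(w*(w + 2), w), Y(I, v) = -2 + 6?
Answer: 17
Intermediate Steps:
Y(I, v) = 4
K(w) = 4
K(-8)*29 - 99 = 4*29 - 99 = 116 - 99 = 17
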